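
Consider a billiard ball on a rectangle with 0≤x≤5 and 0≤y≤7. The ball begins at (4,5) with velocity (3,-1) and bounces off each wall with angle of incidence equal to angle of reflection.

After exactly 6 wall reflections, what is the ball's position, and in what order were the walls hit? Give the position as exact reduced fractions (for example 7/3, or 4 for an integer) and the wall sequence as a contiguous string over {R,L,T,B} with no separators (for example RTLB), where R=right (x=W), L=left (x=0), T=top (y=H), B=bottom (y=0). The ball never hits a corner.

Final position: (5,2)
Wall sequence: RLRBLR

1. t=1/3 → R at (5,14/3); v=(-3,-1)
2. t=5/3 → L at (0,3); v=(3,-1)
3. t=5/3 → R at (5,4/3); v=(-3,-1)
4. t=4/3 → B at (1,0); v=(-3,1)
5. t=1/3 → L at (0,1/3); v=(3,1)
6. t=5/3 → R at (5,2); v=(-3,1)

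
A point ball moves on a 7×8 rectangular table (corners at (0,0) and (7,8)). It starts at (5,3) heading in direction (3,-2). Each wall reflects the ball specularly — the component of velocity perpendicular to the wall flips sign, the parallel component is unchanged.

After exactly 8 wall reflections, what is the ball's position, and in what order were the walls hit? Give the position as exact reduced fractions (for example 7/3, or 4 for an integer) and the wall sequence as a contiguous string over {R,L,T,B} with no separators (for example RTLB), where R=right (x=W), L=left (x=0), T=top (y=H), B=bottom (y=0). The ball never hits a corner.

1. t=2/3 → R at (7,5/3); v=(-3,-2)
2. t=5/6 → B at (9/2,0); v=(-3,2)
3. t=3/2 → L at (0,3); v=(3,2)
4. t=7/3 → R at (7,23/3); v=(-3,2)
5. t=1/6 → T at (13/2,8); v=(-3,-2)
6. t=13/6 → L at (0,11/3); v=(3,-2)
7. t=11/6 → B at (11/2,0); v=(3,2)
8. t=1/2 → R at (7,1); v=(-3,2)

Final position: (7,1)
Wall sequence: RBLRTLBR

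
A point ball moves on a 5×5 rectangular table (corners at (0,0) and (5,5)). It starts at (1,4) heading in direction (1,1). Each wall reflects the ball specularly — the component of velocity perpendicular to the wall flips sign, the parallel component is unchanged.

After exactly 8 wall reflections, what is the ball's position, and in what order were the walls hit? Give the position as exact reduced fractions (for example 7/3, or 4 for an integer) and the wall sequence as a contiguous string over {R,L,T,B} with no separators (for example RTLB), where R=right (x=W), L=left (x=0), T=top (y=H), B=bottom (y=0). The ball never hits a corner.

1. t=1 → T at (2,5); v=(1,-1)
2. t=3 → R at (5,2); v=(-1,-1)
3. t=2 → B at (3,0); v=(-1,1)
4. t=3 → L at (0,3); v=(1,1)
5. t=2 → T at (2,5); v=(1,-1)
6. t=3 → R at (5,2); v=(-1,-1)
7. t=2 → B at (3,0); v=(-1,1)
8. t=3 → L at (0,3); v=(1,1)

Final position: (0,3)
Wall sequence: TRBLTRBL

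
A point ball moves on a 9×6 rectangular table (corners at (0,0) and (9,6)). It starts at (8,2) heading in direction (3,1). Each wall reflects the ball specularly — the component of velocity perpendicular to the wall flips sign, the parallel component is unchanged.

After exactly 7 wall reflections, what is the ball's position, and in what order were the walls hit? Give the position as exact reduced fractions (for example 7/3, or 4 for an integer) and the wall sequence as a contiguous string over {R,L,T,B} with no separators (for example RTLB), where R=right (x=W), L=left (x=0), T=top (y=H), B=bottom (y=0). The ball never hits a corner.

1. t=1/3 → R at (9,7/3); v=(-3,1)
2. t=3 → L at (0,16/3); v=(3,1)
3. t=2/3 → T at (2,6); v=(3,-1)
4. t=7/3 → R at (9,11/3); v=(-3,-1)
5. t=3 → L at (0,2/3); v=(3,-1)
6. t=2/3 → B at (2,0); v=(3,1)
7. t=7/3 → R at (9,7/3); v=(-3,1)

Final position: (9,7/3)
Wall sequence: RLTRLBR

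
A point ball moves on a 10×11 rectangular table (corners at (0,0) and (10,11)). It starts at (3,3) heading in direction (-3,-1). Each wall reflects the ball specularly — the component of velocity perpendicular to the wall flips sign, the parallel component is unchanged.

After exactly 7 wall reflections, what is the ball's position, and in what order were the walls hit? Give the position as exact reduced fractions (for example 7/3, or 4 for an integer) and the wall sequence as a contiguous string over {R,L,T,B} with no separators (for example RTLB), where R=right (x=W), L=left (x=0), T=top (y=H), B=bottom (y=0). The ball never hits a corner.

Final position: (0,32/3)
Wall sequence: LBRLRTL

1. t=1 → L at (0,2); v=(3,-1)
2. t=2 → B at (6,0); v=(3,1)
3. t=4/3 → R at (10,4/3); v=(-3,1)
4. t=10/3 → L at (0,14/3); v=(3,1)
5. t=10/3 → R at (10,8); v=(-3,1)
6. t=3 → T at (1,11); v=(-3,-1)
7. t=1/3 → L at (0,32/3); v=(3,-1)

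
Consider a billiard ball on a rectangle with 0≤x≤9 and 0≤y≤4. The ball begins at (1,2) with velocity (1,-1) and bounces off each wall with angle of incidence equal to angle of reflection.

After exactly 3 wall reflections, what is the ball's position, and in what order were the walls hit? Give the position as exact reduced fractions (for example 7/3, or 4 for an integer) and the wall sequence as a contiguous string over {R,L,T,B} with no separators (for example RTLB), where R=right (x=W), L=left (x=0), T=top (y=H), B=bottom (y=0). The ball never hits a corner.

Final position: (9,2)
Wall sequence: BTR

1. t=2 → B at (3,0); v=(1,1)
2. t=4 → T at (7,4); v=(1,-1)
3. t=2 → R at (9,2); v=(-1,-1)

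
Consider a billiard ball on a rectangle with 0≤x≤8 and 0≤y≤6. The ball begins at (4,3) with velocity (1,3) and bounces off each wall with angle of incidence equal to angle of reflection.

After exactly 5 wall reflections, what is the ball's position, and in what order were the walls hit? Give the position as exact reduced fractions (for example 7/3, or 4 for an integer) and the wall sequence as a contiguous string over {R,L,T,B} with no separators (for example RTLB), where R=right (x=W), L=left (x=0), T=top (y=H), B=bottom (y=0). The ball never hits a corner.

Final position: (5,0)
Wall sequence: TBRTB

1. t=1 → T at (5,6); v=(1,-3)
2. t=2 → B at (7,0); v=(1,3)
3. t=1 → R at (8,3); v=(-1,3)
4. t=1 → T at (7,6); v=(-1,-3)
5. t=2 → B at (5,0); v=(-1,3)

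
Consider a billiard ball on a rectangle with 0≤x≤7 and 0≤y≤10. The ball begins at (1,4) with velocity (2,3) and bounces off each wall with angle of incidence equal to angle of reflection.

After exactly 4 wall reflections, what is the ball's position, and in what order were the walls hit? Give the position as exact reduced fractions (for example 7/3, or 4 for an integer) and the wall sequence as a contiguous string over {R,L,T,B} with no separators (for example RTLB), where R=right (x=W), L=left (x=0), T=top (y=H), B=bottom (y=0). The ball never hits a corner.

Final position: (0,7/2)
Wall sequence: TRBL

1. t=2 → T at (5,10); v=(2,-3)
2. t=1 → R at (7,7); v=(-2,-3)
3. t=7/3 → B at (7/3,0); v=(-2,3)
4. t=7/6 → L at (0,7/2); v=(2,3)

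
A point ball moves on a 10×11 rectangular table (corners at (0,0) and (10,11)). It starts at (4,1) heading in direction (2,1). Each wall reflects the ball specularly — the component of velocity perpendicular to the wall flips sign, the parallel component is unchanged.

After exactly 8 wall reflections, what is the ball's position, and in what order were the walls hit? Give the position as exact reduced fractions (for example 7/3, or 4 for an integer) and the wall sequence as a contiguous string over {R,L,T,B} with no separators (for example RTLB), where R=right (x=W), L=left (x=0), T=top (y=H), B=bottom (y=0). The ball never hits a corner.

Final position: (0,7)
Wall sequence: RLTRLBRL

1. t=3 → R at (10,4); v=(-2,1)
2. t=5 → L at (0,9); v=(2,1)
3. t=2 → T at (4,11); v=(2,-1)
4. t=3 → R at (10,8); v=(-2,-1)
5. t=5 → L at (0,3); v=(2,-1)
6. t=3 → B at (6,0); v=(2,1)
7. t=2 → R at (10,2); v=(-2,1)
8. t=5 → L at (0,7); v=(2,1)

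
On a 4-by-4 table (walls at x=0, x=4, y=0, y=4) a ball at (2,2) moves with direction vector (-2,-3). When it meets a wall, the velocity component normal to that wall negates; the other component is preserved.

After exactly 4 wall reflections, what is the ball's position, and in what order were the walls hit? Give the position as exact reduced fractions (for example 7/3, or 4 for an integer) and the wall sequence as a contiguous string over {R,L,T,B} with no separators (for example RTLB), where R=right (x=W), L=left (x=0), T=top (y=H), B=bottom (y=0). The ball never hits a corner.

Final position: (4,1)
Wall sequence: BLTR

1. t=2/3 → B at (2/3,0); v=(-2,3)
2. t=1/3 → L at (0,1); v=(2,3)
3. t=1 → T at (2,4); v=(2,-3)
4. t=1 → R at (4,1); v=(-2,-3)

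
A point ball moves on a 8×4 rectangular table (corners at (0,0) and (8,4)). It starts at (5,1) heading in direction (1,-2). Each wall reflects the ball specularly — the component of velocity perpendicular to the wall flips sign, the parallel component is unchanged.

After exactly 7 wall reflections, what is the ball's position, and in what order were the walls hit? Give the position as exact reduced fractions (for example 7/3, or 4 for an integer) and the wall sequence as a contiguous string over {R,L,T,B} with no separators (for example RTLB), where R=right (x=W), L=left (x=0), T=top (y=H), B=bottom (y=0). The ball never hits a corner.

1. t=1/2 → B at (11/2,0); v=(1,2)
2. t=2 → T at (15/2,4); v=(1,-2)
3. t=1/2 → R at (8,3); v=(-1,-2)
4. t=3/2 → B at (13/2,0); v=(-1,2)
5. t=2 → T at (9/2,4); v=(-1,-2)
6. t=2 → B at (5/2,0); v=(-1,2)
7. t=2 → T at (1/2,4); v=(-1,-2)

Final position: (1/2,4)
Wall sequence: BTRBTBT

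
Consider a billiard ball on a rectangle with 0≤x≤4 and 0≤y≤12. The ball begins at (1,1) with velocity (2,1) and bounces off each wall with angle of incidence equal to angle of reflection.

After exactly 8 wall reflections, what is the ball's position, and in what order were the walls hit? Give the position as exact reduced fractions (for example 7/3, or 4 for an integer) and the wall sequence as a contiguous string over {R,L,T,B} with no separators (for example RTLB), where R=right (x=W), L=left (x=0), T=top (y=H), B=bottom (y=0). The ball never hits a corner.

Final position: (4,19/2)
Wall sequence: RLRLRTLR

1. t=3/2 → R at (4,5/2); v=(-2,1)
2. t=2 → L at (0,9/2); v=(2,1)
3. t=2 → R at (4,13/2); v=(-2,1)
4. t=2 → L at (0,17/2); v=(2,1)
5. t=2 → R at (4,21/2); v=(-2,1)
6. t=3/2 → T at (1,12); v=(-2,-1)
7. t=1/2 → L at (0,23/2); v=(2,-1)
8. t=2 → R at (4,19/2); v=(-2,-1)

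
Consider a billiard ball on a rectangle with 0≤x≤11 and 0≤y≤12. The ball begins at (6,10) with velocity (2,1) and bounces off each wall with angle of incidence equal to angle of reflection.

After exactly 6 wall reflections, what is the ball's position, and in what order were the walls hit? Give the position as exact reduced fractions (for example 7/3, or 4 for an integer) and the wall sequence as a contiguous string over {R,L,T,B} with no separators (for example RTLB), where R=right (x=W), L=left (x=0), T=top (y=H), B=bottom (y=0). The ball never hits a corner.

1. t=2 → T at (10,12); v=(2,-1)
2. t=1/2 → R at (11,23/2); v=(-2,-1)
3. t=11/2 → L at (0,6); v=(2,-1)
4. t=11/2 → R at (11,1/2); v=(-2,-1)
5. t=1/2 → B at (10,0); v=(-2,1)
6. t=5 → L at (0,5); v=(2,1)

Final position: (0,5)
Wall sequence: TRLRBL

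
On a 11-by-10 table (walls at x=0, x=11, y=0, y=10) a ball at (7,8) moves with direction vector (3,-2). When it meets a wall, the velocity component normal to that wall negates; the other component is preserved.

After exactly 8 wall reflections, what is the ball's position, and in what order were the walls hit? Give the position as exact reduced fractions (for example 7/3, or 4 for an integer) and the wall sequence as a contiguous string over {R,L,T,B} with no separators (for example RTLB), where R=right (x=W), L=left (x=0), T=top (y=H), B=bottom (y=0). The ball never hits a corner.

1. t=4/3 → R at (11,16/3); v=(-3,-2)
2. t=8/3 → B at (3,0); v=(-3,2)
3. t=1 → L at (0,2); v=(3,2)
4. t=11/3 → R at (11,28/3); v=(-3,2)
5. t=1/3 → T at (10,10); v=(-3,-2)
6. t=10/3 → L at (0,10/3); v=(3,-2)
7. t=5/3 → B at (5,0); v=(3,2)
8. t=2 → R at (11,4); v=(-3,2)

Final position: (11,4)
Wall sequence: RBLRTLBR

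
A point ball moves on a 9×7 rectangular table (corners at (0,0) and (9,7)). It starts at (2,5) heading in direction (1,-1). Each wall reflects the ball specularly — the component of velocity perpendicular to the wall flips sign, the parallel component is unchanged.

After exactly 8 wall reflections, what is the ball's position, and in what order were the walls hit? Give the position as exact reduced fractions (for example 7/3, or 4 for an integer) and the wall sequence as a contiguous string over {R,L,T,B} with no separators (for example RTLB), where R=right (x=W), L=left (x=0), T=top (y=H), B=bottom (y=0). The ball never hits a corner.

Final position: (1,0)
Wall sequence: BRTLBRTB

1. t=5 → B at (7,0); v=(1,1)
2. t=2 → R at (9,2); v=(-1,1)
3. t=5 → T at (4,7); v=(-1,-1)
4. t=4 → L at (0,3); v=(1,-1)
5. t=3 → B at (3,0); v=(1,1)
6. t=6 → R at (9,6); v=(-1,1)
7. t=1 → T at (8,7); v=(-1,-1)
8. t=7 → B at (1,0); v=(-1,1)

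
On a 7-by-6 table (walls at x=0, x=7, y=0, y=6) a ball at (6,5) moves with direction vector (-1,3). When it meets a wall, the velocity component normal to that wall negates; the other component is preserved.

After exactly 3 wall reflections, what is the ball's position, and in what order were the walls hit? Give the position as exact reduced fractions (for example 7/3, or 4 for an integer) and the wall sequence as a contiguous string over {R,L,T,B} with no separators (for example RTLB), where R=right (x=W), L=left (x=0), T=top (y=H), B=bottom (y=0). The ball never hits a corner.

1. t=1/3 → T at (17/3,6); v=(-1,-3)
2. t=2 → B at (11/3,0); v=(-1,3)
3. t=2 → T at (5/3,6); v=(-1,-3)

Final position: (5/3,6)
Wall sequence: TBT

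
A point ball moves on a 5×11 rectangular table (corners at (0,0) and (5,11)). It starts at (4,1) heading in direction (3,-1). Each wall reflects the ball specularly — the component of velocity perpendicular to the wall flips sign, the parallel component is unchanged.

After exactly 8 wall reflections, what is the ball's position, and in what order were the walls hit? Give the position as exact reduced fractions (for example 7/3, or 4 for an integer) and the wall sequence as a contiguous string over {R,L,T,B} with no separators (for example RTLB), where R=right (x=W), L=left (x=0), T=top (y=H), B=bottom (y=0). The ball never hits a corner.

1. t=1/3 → R at (5,2/3); v=(-3,-1)
2. t=2/3 → B at (3,0); v=(-3,1)
3. t=1 → L at (0,1); v=(3,1)
4. t=5/3 → R at (5,8/3); v=(-3,1)
5. t=5/3 → L at (0,13/3); v=(3,1)
6. t=5/3 → R at (5,6); v=(-3,1)
7. t=5/3 → L at (0,23/3); v=(3,1)
8. t=5/3 → R at (5,28/3); v=(-3,1)

Final position: (5,28/3)
Wall sequence: RBLRLRLR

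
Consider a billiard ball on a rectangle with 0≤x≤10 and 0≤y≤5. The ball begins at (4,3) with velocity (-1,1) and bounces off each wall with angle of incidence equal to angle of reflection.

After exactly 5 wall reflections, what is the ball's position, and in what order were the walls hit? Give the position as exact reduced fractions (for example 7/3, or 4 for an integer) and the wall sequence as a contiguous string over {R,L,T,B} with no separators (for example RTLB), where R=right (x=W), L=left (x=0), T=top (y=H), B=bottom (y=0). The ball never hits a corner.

1. t=2 → T at (2,5); v=(-1,-1)
2. t=2 → L at (0,3); v=(1,-1)
3. t=3 → B at (3,0); v=(1,1)
4. t=5 → T at (8,5); v=(1,-1)
5. t=2 → R at (10,3); v=(-1,-1)

Final position: (10,3)
Wall sequence: TLBTR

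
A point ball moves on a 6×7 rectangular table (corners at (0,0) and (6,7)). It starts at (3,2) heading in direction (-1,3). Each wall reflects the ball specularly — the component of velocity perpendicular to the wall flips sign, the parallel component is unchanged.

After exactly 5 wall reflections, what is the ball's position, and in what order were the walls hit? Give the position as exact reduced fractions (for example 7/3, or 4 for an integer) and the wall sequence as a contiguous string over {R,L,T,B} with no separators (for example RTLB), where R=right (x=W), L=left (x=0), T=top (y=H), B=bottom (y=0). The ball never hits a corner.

1. t=5/3 → T at (4/3,7); v=(-1,-3)
2. t=4/3 → L at (0,3); v=(1,-3)
3. t=1 → B at (1,0); v=(1,3)
4. t=7/3 → T at (10/3,7); v=(1,-3)
5. t=7/3 → B at (17/3,0); v=(1,3)

Final position: (17/3,0)
Wall sequence: TLBTB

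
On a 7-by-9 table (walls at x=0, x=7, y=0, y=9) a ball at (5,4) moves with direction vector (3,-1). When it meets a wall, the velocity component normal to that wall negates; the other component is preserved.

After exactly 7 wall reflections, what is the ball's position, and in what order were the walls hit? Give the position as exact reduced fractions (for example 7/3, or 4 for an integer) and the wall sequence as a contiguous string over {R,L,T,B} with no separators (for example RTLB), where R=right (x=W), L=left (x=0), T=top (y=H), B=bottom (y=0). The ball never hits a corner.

Final position: (0,25/3)
Wall sequence: RLBRLRL

1. t=2/3 → R at (7,10/3); v=(-3,-1)
2. t=7/3 → L at (0,1); v=(3,-1)
3. t=1 → B at (3,0); v=(3,1)
4. t=4/3 → R at (7,4/3); v=(-3,1)
5. t=7/3 → L at (0,11/3); v=(3,1)
6. t=7/3 → R at (7,6); v=(-3,1)
7. t=7/3 → L at (0,25/3); v=(3,1)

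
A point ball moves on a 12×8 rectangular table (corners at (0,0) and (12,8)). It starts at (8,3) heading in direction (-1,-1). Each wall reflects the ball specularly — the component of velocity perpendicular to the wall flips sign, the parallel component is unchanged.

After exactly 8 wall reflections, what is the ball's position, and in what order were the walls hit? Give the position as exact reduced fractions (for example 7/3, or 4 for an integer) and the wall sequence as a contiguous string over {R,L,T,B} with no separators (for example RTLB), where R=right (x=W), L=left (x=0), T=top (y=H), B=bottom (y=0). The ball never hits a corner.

Final position: (3,0)
Wall sequence: BLTBRTLB

1. t=3 → B at (5,0); v=(-1,1)
2. t=5 → L at (0,5); v=(1,1)
3. t=3 → T at (3,8); v=(1,-1)
4. t=8 → B at (11,0); v=(1,1)
5. t=1 → R at (12,1); v=(-1,1)
6. t=7 → T at (5,8); v=(-1,-1)
7. t=5 → L at (0,3); v=(1,-1)
8. t=3 → B at (3,0); v=(1,1)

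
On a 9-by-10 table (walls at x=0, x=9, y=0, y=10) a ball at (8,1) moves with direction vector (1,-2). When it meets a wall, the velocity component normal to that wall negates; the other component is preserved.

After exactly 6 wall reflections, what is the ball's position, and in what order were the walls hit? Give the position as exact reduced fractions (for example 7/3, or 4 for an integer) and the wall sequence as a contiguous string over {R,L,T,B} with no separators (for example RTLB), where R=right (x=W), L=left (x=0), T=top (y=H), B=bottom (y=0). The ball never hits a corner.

Final position: (11/2,10)
Wall sequence: BRTLBT

1. t=1/2 → B at (17/2,0); v=(1,2)
2. t=1/2 → R at (9,1); v=(-1,2)
3. t=9/2 → T at (9/2,10); v=(-1,-2)
4. t=9/2 → L at (0,1); v=(1,-2)
5. t=1/2 → B at (1/2,0); v=(1,2)
6. t=5 → T at (11/2,10); v=(1,-2)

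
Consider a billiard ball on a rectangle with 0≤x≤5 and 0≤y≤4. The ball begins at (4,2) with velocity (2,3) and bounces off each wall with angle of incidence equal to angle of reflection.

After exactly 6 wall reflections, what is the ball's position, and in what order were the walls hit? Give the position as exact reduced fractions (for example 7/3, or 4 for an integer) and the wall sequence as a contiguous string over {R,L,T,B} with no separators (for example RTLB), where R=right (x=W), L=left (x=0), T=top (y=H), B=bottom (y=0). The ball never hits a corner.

Final position: (10/3,0)
Wall sequence: RTBLTB

1. t=1/2 → R at (5,7/2); v=(-2,3)
2. t=1/6 → T at (14/3,4); v=(-2,-3)
3. t=4/3 → B at (2,0); v=(-2,3)
4. t=1 → L at (0,3); v=(2,3)
5. t=1/3 → T at (2/3,4); v=(2,-3)
6. t=4/3 → B at (10/3,0); v=(2,3)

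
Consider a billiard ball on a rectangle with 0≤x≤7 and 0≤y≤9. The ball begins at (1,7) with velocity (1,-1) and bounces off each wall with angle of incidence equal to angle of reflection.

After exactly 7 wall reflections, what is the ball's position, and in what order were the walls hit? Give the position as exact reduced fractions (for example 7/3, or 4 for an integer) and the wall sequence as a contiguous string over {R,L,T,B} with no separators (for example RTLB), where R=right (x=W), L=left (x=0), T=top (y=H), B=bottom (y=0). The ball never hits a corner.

1. t=6 → R at (7,1); v=(-1,-1)
2. t=1 → B at (6,0); v=(-1,1)
3. t=6 → L at (0,6); v=(1,1)
4. t=3 → T at (3,9); v=(1,-1)
5. t=4 → R at (7,5); v=(-1,-1)
6. t=5 → B at (2,0); v=(-1,1)
7. t=2 → L at (0,2); v=(1,1)

Final position: (0,2)
Wall sequence: RBLTRBL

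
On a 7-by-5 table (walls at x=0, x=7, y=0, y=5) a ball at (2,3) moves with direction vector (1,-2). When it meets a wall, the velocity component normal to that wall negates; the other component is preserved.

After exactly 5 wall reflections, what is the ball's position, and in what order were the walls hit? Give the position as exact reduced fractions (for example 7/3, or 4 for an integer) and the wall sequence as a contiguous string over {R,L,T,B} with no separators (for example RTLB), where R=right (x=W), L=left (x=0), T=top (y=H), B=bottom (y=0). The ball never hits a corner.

Final position: (3,5)
Wall sequence: BTRBT

1. t=3/2 → B at (7/2,0); v=(1,2)
2. t=5/2 → T at (6,5); v=(1,-2)
3. t=1 → R at (7,3); v=(-1,-2)
4. t=3/2 → B at (11/2,0); v=(-1,2)
5. t=5/2 → T at (3,5); v=(-1,-2)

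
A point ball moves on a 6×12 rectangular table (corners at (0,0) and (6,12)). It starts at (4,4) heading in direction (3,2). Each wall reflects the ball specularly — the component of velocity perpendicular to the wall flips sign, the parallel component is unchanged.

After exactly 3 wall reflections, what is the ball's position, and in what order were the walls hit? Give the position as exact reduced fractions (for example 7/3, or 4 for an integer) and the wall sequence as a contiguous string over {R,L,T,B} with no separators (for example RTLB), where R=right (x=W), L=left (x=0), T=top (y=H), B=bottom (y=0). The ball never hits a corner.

1. t=2/3 → R at (6,16/3); v=(-3,2)
2. t=2 → L at (0,28/3); v=(3,2)
3. t=4/3 → T at (4,12); v=(3,-2)

Final position: (4,12)
Wall sequence: RLT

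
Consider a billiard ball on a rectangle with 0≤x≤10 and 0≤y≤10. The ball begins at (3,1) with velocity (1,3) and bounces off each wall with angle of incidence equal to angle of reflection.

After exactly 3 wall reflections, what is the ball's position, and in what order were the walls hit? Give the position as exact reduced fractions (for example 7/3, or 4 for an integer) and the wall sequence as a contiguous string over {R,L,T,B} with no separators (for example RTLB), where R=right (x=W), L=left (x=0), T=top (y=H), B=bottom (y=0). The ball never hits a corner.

Final position: (10,2)
Wall sequence: TBR

1. t=3 → T at (6,10); v=(1,-3)
2. t=10/3 → B at (28/3,0); v=(1,3)
3. t=2/3 → R at (10,2); v=(-1,3)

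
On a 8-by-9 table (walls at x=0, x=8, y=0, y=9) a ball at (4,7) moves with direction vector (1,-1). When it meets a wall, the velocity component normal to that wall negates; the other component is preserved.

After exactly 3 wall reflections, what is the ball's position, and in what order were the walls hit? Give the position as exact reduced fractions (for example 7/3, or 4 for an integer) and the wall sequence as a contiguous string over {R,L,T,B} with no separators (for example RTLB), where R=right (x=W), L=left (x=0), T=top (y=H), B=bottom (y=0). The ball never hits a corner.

1. t=4 → R at (8,3); v=(-1,-1)
2. t=3 → B at (5,0); v=(-1,1)
3. t=5 → L at (0,5); v=(1,1)

Final position: (0,5)
Wall sequence: RBL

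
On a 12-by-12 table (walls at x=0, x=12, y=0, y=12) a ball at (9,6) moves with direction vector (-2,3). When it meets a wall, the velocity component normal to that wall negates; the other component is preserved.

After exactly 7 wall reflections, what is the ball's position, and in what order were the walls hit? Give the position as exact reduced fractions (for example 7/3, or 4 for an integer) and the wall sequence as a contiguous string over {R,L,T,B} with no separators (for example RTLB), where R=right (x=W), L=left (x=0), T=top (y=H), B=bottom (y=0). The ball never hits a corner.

Final position: (0,15/2)
Wall sequence: TLBTRBL

1. t=2 → T at (5,12); v=(-2,-3)
2. t=5/2 → L at (0,9/2); v=(2,-3)
3. t=3/2 → B at (3,0); v=(2,3)
4. t=4 → T at (11,12); v=(2,-3)
5. t=1/2 → R at (12,21/2); v=(-2,-3)
6. t=7/2 → B at (5,0); v=(-2,3)
7. t=5/2 → L at (0,15/2); v=(2,3)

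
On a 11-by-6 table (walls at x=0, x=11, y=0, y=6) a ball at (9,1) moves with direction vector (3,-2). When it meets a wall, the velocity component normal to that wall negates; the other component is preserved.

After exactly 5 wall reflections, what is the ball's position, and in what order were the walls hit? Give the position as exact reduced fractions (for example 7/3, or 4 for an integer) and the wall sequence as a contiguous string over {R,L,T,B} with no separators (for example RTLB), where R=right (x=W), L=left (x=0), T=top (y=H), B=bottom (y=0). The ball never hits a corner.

Final position: (13/2,0)
Wall sequence: BRTLB

1. t=1/2 → B at (21/2,0); v=(3,2)
2. t=1/6 → R at (11,1/3); v=(-3,2)
3. t=17/6 → T at (5/2,6); v=(-3,-2)
4. t=5/6 → L at (0,13/3); v=(3,-2)
5. t=13/6 → B at (13/2,0); v=(3,2)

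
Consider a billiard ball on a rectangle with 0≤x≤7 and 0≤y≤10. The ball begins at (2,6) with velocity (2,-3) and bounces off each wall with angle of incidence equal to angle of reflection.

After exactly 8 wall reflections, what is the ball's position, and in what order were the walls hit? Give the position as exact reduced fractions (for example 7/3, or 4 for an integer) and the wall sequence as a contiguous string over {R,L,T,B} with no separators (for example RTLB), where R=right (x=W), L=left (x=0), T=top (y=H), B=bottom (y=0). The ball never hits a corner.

Final position: (0,7)
Wall sequence: BRTLBRTL

1. t=2 → B at (6,0); v=(2,3)
2. t=1/2 → R at (7,3/2); v=(-2,3)
3. t=17/6 → T at (4/3,10); v=(-2,-3)
4. t=2/3 → L at (0,8); v=(2,-3)
5. t=8/3 → B at (16/3,0); v=(2,3)
6. t=5/6 → R at (7,5/2); v=(-2,3)
7. t=5/2 → T at (2,10); v=(-2,-3)
8. t=1 → L at (0,7); v=(2,-3)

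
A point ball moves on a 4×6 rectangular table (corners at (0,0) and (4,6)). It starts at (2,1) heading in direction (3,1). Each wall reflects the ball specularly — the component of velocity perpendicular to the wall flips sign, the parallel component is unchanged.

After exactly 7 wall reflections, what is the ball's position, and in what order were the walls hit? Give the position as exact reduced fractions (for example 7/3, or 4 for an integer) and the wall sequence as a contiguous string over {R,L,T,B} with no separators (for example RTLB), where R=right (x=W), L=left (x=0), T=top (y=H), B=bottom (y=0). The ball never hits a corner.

1. t=2/3 → R at (4,5/3); v=(-3,1)
2. t=4/3 → L at (0,3); v=(3,1)
3. t=4/3 → R at (4,13/3); v=(-3,1)
4. t=4/3 → L at (0,17/3); v=(3,1)
5. t=1/3 → T at (1,6); v=(3,-1)
6. t=1 → R at (4,5); v=(-3,-1)
7. t=4/3 → L at (0,11/3); v=(3,-1)

Final position: (0,11/3)
Wall sequence: RLRLTRL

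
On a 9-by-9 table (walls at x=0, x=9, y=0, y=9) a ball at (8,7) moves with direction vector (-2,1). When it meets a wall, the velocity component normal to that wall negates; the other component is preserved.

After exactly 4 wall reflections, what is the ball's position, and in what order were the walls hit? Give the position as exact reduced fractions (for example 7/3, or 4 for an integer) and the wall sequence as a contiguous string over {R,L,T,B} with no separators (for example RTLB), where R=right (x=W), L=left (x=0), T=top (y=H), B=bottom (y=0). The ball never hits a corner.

1. t=2 → T at (4,9); v=(-2,-1)
2. t=2 → L at (0,7); v=(2,-1)
3. t=9/2 → R at (9,5/2); v=(-2,-1)
4. t=5/2 → B at (4,0); v=(-2,1)

Final position: (4,0)
Wall sequence: TLRB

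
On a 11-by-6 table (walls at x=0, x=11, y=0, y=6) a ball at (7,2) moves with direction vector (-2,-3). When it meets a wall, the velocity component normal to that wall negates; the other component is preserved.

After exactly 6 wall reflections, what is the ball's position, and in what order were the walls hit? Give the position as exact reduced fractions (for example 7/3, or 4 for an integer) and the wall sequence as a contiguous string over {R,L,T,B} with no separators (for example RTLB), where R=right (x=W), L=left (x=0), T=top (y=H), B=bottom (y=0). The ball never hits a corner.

Final position: (31/3,0)
Wall sequence: BTLBTB

1. t=2/3 → B at (17/3,0); v=(-2,3)
2. t=2 → T at (5/3,6); v=(-2,-3)
3. t=5/6 → L at (0,7/2); v=(2,-3)
4. t=7/6 → B at (7/3,0); v=(2,3)
5. t=2 → T at (19/3,6); v=(2,-3)
6. t=2 → B at (31/3,0); v=(2,3)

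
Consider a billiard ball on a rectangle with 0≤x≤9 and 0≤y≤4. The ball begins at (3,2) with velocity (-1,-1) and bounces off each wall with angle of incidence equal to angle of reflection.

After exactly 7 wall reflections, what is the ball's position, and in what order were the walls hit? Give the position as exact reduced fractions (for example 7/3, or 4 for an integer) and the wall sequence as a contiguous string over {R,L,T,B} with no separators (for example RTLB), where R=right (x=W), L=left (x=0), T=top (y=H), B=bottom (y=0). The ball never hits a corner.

Final position: (3,0)
Wall sequence: BLTBRTB

1. t=2 → B at (1,0); v=(-1,1)
2. t=1 → L at (0,1); v=(1,1)
3. t=3 → T at (3,4); v=(1,-1)
4. t=4 → B at (7,0); v=(1,1)
5. t=2 → R at (9,2); v=(-1,1)
6. t=2 → T at (7,4); v=(-1,-1)
7. t=4 → B at (3,0); v=(-1,1)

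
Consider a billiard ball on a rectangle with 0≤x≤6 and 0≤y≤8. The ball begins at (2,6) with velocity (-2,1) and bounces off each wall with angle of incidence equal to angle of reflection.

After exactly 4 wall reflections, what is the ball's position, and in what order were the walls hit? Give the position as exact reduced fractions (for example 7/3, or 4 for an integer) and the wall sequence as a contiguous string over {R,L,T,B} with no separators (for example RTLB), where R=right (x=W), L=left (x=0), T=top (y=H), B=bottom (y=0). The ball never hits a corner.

Final position: (0,3)
Wall sequence: LTRL

1. t=1 → L at (0,7); v=(2,1)
2. t=1 → T at (2,8); v=(2,-1)
3. t=2 → R at (6,6); v=(-2,-1)
4. t=3 → L at (0,3); v=(2,-1)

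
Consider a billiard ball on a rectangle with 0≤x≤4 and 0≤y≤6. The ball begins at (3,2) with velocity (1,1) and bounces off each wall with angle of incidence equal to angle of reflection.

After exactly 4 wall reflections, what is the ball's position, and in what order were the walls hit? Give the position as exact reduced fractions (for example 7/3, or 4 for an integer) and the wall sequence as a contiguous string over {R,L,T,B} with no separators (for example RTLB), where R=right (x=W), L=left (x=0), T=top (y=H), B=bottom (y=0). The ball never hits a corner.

Final position: (4,1)
Wall sequence: RTLR

1. t=1 → R at (4,3); v=(-1,1)
2. t=3 → T at (1,6); v=(-1,-1)
3. t=1 → L at (0,5); v=(1,-1)
4. t=4 → R at (4,1); v=(-1,-1)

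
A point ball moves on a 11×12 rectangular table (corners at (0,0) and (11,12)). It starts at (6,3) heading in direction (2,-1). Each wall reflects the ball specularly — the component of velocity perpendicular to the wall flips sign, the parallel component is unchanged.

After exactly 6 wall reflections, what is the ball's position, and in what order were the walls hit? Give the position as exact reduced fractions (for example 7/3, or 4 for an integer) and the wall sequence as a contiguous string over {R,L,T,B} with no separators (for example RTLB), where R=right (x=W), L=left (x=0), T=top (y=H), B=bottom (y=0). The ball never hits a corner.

Final position: (0,8)
Wall sequence: RBLRTL

1. t=5/2 → R at (11,1/2); v=(-2,-1)
2. t=1/2 → B at (10,0); v=(-2,1)
3. t=5 → L at (0,5); v=(2,1)
4. t=11/2 → R at (11,21/2); v=(-2,1)
5. t=3/2 → T at (8,12); v=(-2,-1)
6. t=4 → L at (0,8); v=(2,-1)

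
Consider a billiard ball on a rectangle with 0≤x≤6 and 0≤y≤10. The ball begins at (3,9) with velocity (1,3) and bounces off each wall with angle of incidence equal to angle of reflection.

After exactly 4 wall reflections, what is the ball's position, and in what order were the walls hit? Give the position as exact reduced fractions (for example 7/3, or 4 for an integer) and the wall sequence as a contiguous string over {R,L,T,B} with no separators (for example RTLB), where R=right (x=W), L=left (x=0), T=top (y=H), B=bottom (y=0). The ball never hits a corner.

1. t=1/3 → T at (10/3,10); v=(1,-3)
2. t=8/3 → R at (6,2); v=(-1,-3)
3. t=2/3 → B at (16/3,0); v=(-1,3)
4. t=10/3 → T at (2,10); v=(-1,-3)

Final position: (2,10)
Wall sequence: TRBT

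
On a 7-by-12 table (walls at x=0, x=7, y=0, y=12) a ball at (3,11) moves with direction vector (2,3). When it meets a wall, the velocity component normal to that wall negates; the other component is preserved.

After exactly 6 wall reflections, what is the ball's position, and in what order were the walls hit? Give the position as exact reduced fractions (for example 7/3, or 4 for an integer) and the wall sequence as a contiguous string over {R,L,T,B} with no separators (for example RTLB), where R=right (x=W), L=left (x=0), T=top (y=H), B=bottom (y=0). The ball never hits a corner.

Final position: (7,10)
Wall sequence: TRBLTR

1. t=1/3 → T at (11/3,12); v=(2,-3)
2. t=5/3 → R at (7,7); v=(-2,-3)
3. t=7/3 → B at (7/3,0); v=(-2,3)
4. t=7/6 → L at (0,7/2); v=(2,3)
5. t=17/6 → T at (17/3,12); v=(2,-3)
6. t=2/3 → R at (7,10); v=(-2,-3)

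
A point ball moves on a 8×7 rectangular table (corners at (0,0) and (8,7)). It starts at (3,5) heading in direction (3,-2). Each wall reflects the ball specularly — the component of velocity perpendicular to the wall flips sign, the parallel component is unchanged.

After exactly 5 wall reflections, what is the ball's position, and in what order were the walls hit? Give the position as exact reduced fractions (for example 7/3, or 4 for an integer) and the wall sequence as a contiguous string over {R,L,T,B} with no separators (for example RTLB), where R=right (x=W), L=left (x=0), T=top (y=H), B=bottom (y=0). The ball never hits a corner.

Final position: (8,5)
Wall sequence: RBLTR

1. t=5/3 → R at (8,5/3); v=(-3,-2)
2. t=5/6 → B at (11/2,0); v=(-3,2)
3. t=11/6 → L at (0,11/3); v=(3,2)
4. t=5/3 → T at (5,7); v=(3,-2)
5. t=1 → R at (8,5); v=(-3,-2)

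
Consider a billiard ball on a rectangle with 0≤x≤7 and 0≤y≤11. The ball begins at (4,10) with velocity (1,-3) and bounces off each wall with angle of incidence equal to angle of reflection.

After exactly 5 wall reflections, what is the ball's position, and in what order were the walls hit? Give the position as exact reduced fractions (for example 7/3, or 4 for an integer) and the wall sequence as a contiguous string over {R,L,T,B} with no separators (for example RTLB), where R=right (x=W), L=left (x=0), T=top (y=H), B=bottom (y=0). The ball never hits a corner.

1. t=3 → R at (7,1); v=(-1,-3)
2. t=1/3 → B at (20/3,0); v=(-1,3)
3. t=11/3 → T at (3,11); v=(-1,-3)
4. t=3 → L at (0,2); v=(1,-3)
5. t=2/3 → B at (2/3,0); v=(1,3)

Final position: (2/3,0)
Wall sequence: RBTLB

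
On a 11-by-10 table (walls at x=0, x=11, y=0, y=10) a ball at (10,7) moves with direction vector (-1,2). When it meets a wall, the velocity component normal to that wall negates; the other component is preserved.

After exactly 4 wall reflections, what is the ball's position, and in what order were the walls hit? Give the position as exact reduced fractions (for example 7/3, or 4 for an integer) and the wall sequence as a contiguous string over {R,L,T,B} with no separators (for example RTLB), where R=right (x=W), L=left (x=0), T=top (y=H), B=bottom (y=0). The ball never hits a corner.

Final position: (3/2,10)
Wall sequence: TBLT

1. t=3/2 → T at (17/2,10); v=(-1,-2)
2. t=5 → B at (7/2,0); v=(-1,2)
3. t=7/2 → L at (0,7); v=(1,2)
4. t=3/2 → T at (3/2,10); v=(1,-2)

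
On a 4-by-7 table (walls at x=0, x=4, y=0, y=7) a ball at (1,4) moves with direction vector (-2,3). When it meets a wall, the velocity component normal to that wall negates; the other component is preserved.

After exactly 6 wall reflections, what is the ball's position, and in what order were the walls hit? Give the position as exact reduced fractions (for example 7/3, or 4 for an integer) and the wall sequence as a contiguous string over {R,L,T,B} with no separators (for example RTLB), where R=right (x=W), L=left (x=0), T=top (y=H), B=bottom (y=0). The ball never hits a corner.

1. t=1/2 → L at (0,11/2); v=(2,3)
2. t=1/2 → T at (1,7); v=(2,-3)
3. t=3/2 → R at (4,5/2); v=(-2,-3)
4. t=5/6 → B at (7/3,0); v=(-2,3)
5. t=7/6 → L at (0,7/2); v=(2,3)
6. t=7/6 → T at (7/3,7); v=(2,-3)

Final position: (7/3,7)
Wall sequence: LTRBLT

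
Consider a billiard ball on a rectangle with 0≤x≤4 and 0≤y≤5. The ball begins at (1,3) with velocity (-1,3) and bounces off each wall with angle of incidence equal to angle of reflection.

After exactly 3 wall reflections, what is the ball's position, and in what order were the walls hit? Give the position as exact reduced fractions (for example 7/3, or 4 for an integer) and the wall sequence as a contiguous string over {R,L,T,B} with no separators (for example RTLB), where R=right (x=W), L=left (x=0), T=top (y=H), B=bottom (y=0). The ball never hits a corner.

1. t=2/3 → T at (1/3,5); v=(-1,-3)
2. t=1/3 → L at (0,4); v=(1,-3)
3. t=4/3 → B at (4/3,0); v=(1,3)

Final position: (4/3,0)
Wall sequence: TLB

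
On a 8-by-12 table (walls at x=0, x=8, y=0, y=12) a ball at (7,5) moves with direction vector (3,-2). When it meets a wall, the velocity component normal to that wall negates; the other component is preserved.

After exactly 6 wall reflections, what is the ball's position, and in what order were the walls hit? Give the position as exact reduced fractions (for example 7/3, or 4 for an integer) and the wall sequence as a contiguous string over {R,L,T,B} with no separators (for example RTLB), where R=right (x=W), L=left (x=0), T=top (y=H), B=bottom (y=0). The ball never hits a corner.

Final position: (1/2,12)
Wall sequence: RBLRLT

1. t=1/3 → R at (8,13/3); v=(-3,-2)
2. t=13/6 → B at (3/2,0); v=(-3,2)
3. t=1/2 → L at (0,1); v=(3,2)
4. t=8/3 → R at (8,19/3); v=(-3,2)
5. t=8/3 → L at (0,35/3); v=(3,2)
6. t=1/6 → T at (1/2,12); v=(3,-2)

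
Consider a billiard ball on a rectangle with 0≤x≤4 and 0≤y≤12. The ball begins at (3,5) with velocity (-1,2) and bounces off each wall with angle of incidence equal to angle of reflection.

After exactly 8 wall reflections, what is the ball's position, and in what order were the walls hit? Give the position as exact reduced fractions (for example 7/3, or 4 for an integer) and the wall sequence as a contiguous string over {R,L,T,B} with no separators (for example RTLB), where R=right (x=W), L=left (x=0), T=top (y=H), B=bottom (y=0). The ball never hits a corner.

Final position: (0,5)
Wall sequence: LTRBLRTL

1. t=3 → L at (0,11); v=(1,2)
2. t=1/2 → T at (1/2,12); v=(1,-2)
3. t=7/2 → R at (4,5); v=(-1,-2)
4. t=5/2 → B at (3/2,0); v=(-1,2)
5. t=3/2 → L at (0,3); v=(1,2)
6. t=4 → R at (4,11); v=(-1,2)
7. t=1/2 → T at (7/2,12); v=(-1,-2)
8. t=7/2 → L at (0,5); v=(1,-2)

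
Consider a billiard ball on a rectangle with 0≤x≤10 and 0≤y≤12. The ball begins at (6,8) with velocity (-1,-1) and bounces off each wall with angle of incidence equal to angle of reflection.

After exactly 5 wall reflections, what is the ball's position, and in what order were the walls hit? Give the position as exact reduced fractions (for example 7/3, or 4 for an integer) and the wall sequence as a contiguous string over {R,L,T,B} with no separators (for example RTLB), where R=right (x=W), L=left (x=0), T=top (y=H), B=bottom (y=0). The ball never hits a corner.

1. t=6 → L at (0,2); v=(1,-1)
2. t=2 → B at (2,0); v=(1,1)
3. t=8 → R at (10,8); v=(-1,1)
4. t=4 → T at (6,12); v=(-1,-1)
5. t=6 → L at (0,6); v=(1,-1)

Final position: (0,6)
Wall sequence: LBRTL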